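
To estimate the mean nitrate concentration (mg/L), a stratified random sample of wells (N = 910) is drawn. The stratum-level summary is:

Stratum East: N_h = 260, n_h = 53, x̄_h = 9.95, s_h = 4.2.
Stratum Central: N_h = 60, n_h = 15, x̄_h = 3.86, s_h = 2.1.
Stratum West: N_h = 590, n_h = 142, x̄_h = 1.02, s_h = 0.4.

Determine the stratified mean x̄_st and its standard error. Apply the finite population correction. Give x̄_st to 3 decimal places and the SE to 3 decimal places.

x̄_st ≈ 3.759, SE ≈ 0.151

x̄_st = Σ W_h x̄_h = (260·9.95 + 60·3.86 + 590·1.02)/910 = 3.75868
V̂(x̄_st) = Σ W_h² (1 − n_h/N_h) s_h²/n_h, with W_h = N_h/N and N = 910:
  stratum East: (260/910)²·(1 − 53/260)·4.2²/53 = 0.0216313
  stratum Central: (60/910)²·(1 − 15/60)·2.1²/15 = 0.00095858
  stratum West: (590/910)²·(1 − 142/590)·0.4²/142 = 0.000359649
V̂(x̄_st) = 0.0229496
SE(x̄_st) = √0.0229496 = 0.151491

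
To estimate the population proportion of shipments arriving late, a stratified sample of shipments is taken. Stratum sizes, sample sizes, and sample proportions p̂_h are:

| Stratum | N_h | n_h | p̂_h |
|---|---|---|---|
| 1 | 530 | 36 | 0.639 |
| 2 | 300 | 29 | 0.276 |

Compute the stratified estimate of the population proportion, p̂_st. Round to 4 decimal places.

p̂_st ≈ 0.5078

N = 830; stratum weights W_h = N_h/N.
p̂_st = Σ W_h p̂_h = (530·0.639 + 300·0.276)/830 = 0.50780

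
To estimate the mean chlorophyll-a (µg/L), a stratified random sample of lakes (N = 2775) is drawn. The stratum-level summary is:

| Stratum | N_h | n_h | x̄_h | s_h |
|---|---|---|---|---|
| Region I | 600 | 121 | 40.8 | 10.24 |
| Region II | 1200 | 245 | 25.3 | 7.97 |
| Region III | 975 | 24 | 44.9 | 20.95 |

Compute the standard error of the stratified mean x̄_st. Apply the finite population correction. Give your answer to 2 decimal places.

SE(x̄_st) ≈ 1.51

V̂(x̄_st) = Σ W_h² (1 − n_h/N_h) s_h²/n_h, with W_h = N_h/N and N = 2775:
  stratum Region I: (600/2775)²·(1 − 121/600)·10.24²/121 = 0.0323426
  stratum Region II: (1200/2775)²·(1 − 245/1200)·7.97²/245 = 0.0385842
  stratum Region III: (975/2775)²·(1 − 24/975)·20.95²/24 = 2.20199
V̂(x̄_st) = 2.27292
SE(x̄_st) = √2.27292 = 1.50762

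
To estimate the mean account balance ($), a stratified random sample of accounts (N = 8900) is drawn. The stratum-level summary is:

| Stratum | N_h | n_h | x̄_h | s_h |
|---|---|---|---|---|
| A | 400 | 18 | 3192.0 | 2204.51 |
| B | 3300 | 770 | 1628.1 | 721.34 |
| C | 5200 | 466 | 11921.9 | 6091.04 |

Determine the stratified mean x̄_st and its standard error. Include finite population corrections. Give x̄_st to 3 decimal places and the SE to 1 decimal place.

x̄_st ≈ 7712.743, SE ≈ 159.2

x̄_st = Σ W_h x̄_h = (400·3192.0 + 3300·1628.1 + 5200·11921.9)/8900 = 7712.74270
V̂(x̄_st) = Σ W_h² (1 − n_h/N_h) s_h²/n_h, with W_h = N_h/N and N = 8900:
  stratum A: (400/8900)²·(1 − 18/400)·2204.51²/18 = 520.829
  stratum B: (3300/8900)²·(1 − 770/3300)·721.34²/770 = 71.2269
  stratum C: (5200/8900)²·(1 − 466/5200)·6091.04²/466 = 24742.8
V̂(x̄_st) = 25334.8
SE(x̄_st) = √25334.8 = 159.169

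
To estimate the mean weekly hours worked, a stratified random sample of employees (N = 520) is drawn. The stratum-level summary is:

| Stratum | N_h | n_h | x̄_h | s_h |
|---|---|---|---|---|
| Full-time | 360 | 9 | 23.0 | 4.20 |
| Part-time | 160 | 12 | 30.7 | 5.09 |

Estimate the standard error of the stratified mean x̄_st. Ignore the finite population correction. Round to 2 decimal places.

SE(x̄_st) ≈ 1.07

V̂(x̄_st) = Σ W_h² s_h²/n_h, with W_h = N_h/N and N = 520:
  stratum Full-time: (360/520)²·4.20²/9 = 0.939408
  stratum Part-time: (160/520)²·5.09²/12 = 0.204403
V̂(x̄_st) = 1.14381
SE(x̄_st) = √1.14381 = 1.06949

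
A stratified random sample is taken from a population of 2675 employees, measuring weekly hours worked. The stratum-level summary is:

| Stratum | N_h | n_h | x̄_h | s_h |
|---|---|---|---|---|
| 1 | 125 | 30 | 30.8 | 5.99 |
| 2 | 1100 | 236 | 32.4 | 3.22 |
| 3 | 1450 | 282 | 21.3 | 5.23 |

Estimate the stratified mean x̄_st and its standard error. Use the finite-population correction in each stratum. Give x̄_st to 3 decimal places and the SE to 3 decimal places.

x̄_st = Σ W_h x̄_h = (125·30.8 + 1100·32.4 + 1450·21.3)/2675 = 26.30841
V̂(x̄_st) = Σ W_h² (1 − n_h/N_h) s_h²/n_h, with W_h = N_h/N and N = 2675:
  stratum 1: (125/2675)²·(1 − 30/125)·5.99²/30 = 0.00198481
  stratum 2: (1100/2675)²·(1 − 236/1100)·3.22²/236 = 0.00583524
  stratum 3: (1450/2675)²·(1 − 282/1450)·5.23²/282 = 0.0229571
V̂(x̄_st) = 0.0307772
SE(x̄_st) = √0.0307772 = 0.175434

x̄_st ≈ 26.308, SE ≈ 0.175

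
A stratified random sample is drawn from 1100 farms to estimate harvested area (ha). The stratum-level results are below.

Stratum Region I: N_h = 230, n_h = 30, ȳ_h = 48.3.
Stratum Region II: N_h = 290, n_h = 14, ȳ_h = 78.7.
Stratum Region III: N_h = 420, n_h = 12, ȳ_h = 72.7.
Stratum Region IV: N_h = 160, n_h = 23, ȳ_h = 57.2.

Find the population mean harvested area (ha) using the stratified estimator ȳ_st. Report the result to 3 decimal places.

N = Σ N_h = 1100. Stratum weights W_h = N_h/N.
ȳ_st = (230·48.3 + 290·78.7 + 420·72.7 + 160·57.2) / 1100 = 66.92545

ȳ_st ≈ 66.925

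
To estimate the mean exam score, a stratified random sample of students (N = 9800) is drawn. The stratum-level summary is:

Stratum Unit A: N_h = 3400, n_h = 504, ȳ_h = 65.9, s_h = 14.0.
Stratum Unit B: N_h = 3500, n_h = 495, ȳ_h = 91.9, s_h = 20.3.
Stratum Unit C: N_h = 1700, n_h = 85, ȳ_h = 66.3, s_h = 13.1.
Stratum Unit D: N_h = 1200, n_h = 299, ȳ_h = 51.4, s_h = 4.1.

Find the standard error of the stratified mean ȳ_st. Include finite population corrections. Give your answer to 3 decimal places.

V̂(ȳ_st) = Σ W_h² (1 − n_h/N_h) s_h²/n_h, with W_h = N_h/N and N = 9800:
  stratum Unit A: (3400/9800)²·(1 − 504/3400)·14.0²/504 = 0.0398704
  stratum Unit B: (3500/9800)²·(1 − 495/3500)·20.3²/495 = 0.091169
  stratum Unit C: (1700/9800)²·(1 − 85/1700)·13.1²/85 = 0.0577156
  stratum Unit D: (1200/9800)²·(1 − 299/1200)·4.1²/299 = 0.000632922
V̂(ȳ_st) = 0.189388
SE(ȳ_st) = √0.189388 = 0.435187

SE(ȳ_st) ≈ 0.435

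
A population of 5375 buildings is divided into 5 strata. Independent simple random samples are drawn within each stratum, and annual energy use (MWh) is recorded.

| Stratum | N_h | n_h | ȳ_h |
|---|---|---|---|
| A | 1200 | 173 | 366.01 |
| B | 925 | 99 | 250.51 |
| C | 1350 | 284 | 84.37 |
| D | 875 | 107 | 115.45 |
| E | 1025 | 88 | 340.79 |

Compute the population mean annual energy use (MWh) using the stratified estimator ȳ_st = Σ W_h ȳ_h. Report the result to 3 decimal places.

ȳ_st ≈ 229.798

N = Σ N_h = 5375. Stratum weights W_h = N_h/N.
ȳ_st = (1200·366.01 + 925·250.51 + 1350·84.37 + 875·115.45 + 1025·340.79) / 5375 = 229.79753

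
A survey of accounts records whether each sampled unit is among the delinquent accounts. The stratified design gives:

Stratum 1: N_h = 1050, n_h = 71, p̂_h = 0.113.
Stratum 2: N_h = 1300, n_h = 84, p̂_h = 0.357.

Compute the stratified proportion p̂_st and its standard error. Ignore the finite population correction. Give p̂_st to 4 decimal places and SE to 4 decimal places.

N = 2350; stratum weights W_h = N_h/N.
p̂_st = Σ W_h p̂_h = (1050·0.113 + 1300·0.357)/2350 = 0.24798
V̂(p̂_st) = Σ W_h² p̂_h(1−p̂_h)/(n_h−1):
  stratum 1: (1050/2350)²·0.113·0.887/70 = 0.000285856
  stratum 2: (1300/2350)²·0.357·0.643/83 = 0.000846354
V̂(p̂_st) = 0.00113221; SE = √V̂ = 0.0336483

p̂_st ≈ 0.2480, SE ≈ 0.0336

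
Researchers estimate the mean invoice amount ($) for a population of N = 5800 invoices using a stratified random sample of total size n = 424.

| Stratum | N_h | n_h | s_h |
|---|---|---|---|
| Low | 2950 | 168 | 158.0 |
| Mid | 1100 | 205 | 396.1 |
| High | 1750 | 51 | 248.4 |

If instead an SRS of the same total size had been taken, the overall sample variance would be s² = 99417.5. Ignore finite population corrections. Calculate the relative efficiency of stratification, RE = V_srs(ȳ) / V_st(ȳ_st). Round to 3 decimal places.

V̂(ȳ_st) = Σ W_h² s_h²/n_h, with W_h = N_h/N and N = 5800:
  stratum Low: (2950/5800)²·158.0²/168 = 38.4408
  stratum Mid: (1100/5800)²·396.1²/205 = 27.5287
  stratum High: (1750/5800)²·248.4²/51 = 110.142
V_st = 176.112
V_srs = s²/n = 99417.5/424 = 234.475
Relative efficiency = V_srs / V_st = 234.475/176.112 = 1.3314

RE ≈ 1.331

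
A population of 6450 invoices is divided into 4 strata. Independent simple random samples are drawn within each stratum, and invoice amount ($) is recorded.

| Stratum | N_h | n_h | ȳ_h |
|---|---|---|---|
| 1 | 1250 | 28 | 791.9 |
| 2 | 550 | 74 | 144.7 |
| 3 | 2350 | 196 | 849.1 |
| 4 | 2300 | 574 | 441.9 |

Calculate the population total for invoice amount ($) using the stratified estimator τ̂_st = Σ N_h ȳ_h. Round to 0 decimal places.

τ̂_st ≈ 4081215

τ̂_st = Σ N_h ȳ_h = 1250·791.9 + 550·144.7 + 2350·849.1 + 2300·441.9 = 4081215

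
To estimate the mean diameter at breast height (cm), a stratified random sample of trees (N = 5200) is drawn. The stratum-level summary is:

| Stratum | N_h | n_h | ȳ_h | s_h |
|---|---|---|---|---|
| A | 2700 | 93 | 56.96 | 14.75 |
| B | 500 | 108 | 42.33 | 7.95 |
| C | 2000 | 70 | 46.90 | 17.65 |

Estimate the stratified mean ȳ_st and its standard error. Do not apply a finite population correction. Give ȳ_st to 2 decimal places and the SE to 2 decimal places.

ȳ_st ≈ 51.68, SE ≈ 1.14

ȳ_st = Σ W_h ȳ_h = (2700·56.96 + 500·42.33 + 2000·46.90)/5200 = 51.68404
V̂(ȳ_st) = Σ W_h² s_h²/n_h, with W_h = N_h/N and N = 5200:
  stratum A: (2700/5200)²·14.75²/93 = 0.630699
  stratum B: (500/5200)²·7.95²/108 = 0.00541058
  stratum C: (2000/5200)²·17.65²/70 = 0.658332
V̂(ȳ_st) = 1.29444
SE(ȳ_st) = √1.29444 = 1.13773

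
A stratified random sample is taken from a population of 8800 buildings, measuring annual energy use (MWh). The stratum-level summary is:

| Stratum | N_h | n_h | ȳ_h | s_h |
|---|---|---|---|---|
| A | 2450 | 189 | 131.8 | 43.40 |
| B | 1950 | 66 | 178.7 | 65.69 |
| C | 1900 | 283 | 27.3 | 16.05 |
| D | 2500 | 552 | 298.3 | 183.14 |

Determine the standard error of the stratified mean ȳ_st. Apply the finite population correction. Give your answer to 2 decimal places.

V̂(ȳ_st) = Σ W_h² (1 − n_h/N_h) s_h²/n_h, with W_h = N_h/N and N = 8800:
  stratum A: (2450/8800)²·(1 − 189/2450)·43.40²/189 = 0.712884
  stratum B: (1950/8800)²·(1 − 66/1950)·65.69²/66 = 3.10174
  stratum C: (1900/8800)²·(1 − 283/1900)·16.05²/283 = 0.0361129
  stratum D: (2500/8800)²·(1 − 552/2500)·183.14²/552 = 3.82112
V̂(ȳ_st) = 7.67185
SE(ȳ_st) = √7.67185 = 2.76981

SE(ȳ_st) ≈ 2.77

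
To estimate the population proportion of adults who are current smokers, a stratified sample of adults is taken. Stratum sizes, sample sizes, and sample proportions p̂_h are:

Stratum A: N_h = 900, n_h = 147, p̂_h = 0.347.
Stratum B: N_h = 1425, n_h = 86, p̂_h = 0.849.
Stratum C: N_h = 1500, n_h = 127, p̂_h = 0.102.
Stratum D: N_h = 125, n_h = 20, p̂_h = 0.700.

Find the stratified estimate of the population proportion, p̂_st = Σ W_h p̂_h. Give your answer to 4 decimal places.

p̂_st ≈ 0.4462

N = 3950; stratum weights W_h = N_h/N.
p̂_st = Σ W_h p̂_h = (900·0.347 + 1425·0.849 + 1500·0.102 + 125·0.700)/3950 = 0.44623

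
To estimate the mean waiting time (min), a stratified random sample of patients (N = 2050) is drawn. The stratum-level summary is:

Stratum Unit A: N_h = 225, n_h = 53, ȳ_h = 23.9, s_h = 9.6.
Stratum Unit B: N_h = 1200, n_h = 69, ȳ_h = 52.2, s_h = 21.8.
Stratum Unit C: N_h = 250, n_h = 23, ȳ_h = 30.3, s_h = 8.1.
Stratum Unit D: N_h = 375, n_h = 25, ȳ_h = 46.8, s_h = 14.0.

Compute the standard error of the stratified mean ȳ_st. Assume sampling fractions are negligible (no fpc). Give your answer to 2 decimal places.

SE(ȳ_st) ≈ 1.64

V̂(ȳ_st) = Σ W_h² s_h²/n_h, with W_h = N_h/N and N = 2050:
  stratum Unit A: (225/2050)²·9.6²/53 = 0.0209471
  stratum Unit B: (1200/2050)²·21.8²/69 = 2.36004
  stratum Unit C: (250/2050)²·8.1²/23 = 0.0424243
  stratum Unit D: (375/2050)²·14.0²/25 = 0.262344
V̂(ȳ_st) = 2.68575
SE(ȳ_st) = √2.68575 = 1.63883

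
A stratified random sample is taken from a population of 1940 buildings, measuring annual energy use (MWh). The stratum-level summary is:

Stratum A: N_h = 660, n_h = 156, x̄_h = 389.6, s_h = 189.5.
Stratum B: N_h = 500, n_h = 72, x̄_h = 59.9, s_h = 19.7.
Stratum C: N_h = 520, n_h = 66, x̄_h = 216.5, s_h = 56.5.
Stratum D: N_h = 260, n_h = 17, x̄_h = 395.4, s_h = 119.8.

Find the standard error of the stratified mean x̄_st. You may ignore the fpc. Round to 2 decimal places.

SE(x̄_st) ≈ 6.76

V̂(x̄_st) = Σ W_h² s_h²/n_h, with W_h = N_h/N and N = 1940:
  stratum A: (660/1940)²·189.5²/156 = 26.6427
  stratum B: (500/1940)²·19.7²/72 = 0.358044
  stratum C: (520/1940)²·56.5²/66 = 3.47501
  stratum D: (260/1940)²·119.8²/17 = 15.1638
V̂(x̄_st) = 45.6396
SE(x̄_st) = √45.6396 = 6.75571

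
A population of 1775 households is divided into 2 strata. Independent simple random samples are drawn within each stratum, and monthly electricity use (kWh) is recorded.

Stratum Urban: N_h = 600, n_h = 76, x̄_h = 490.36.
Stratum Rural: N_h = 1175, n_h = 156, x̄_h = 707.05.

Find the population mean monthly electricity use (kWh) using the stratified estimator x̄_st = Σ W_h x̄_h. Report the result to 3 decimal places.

N = Σ N_h = 1775. Stratum weights W_h = N_h/N.
x̄_st = (600·490.36 + 1175·707.05) / 1775 = 633.80268

x̄_st ≈ 633.803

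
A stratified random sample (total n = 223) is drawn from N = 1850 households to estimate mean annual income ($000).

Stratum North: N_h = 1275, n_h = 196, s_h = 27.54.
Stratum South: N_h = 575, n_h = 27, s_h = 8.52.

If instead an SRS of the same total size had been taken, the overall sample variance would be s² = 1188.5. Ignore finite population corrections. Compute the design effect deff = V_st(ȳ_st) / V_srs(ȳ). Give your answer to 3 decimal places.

deff ≈ 0.394

V̂(ȳ_st) = Σ W_h² s_h²/n_h, with W_h = N_h/N and N = 1850:
  stratum North: (1275/1850)²·27.54²/196 = 1.83801
  stratum South: (575/1850)²·8.52²/27 = 0.259721
V_st = 2.09773
V_srs = s²/n = 1188.5/223 = 5.3296
deff = V_st / V_srs = 2.09773/5.3296 = 0.3936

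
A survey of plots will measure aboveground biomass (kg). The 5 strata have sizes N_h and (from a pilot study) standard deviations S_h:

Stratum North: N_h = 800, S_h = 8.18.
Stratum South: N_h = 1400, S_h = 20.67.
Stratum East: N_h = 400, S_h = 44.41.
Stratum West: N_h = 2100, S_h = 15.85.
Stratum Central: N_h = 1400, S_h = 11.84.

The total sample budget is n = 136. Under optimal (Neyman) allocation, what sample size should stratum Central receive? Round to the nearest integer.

Neyman allocation: n_h = n · N_h S_h / Σ N_i S_i, with n = 136.
  stratum North: N_h·S_h = 800·8.18 = 6544.00
  stratum South: N_h·S_h = 1400·20.67 = 28938.00
  stratum East: N_h·S_h = 400·44.41 = 17764.00
  stratum West: N_h·S_h = 2100·15.85 = 33285.00
  stratum Central: N_h·S_h = 1400·11.84 = 16576.00
Σ N_h S_h = 103107.00
n for stratum Central = 136·16576.00/103107.00 = 21.864 → 22

22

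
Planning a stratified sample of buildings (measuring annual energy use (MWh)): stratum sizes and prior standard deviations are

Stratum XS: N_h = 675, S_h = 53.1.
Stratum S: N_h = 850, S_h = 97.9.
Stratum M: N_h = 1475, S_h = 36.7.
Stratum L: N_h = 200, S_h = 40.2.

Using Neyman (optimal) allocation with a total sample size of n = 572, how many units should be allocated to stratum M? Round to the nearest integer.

Neyman allocation: n_h = n · N_h S_h / Σ N_i S_i, with n = 572.
  stratum XS: N_h·S_h = 675·53.1 = 35842.50
  stratum S: N_h·S_h = 850·97.9 = 83215.00
  stratum M: N_h·S_h = 1475·36.7 = 54132.50
  stratum L: N_h·S_h = 200·40.2 = 8040.00
Σ N_h S_h = 181230.00
n for stratum M = 572·54132.50/181230.00 = 170.854 → 171

171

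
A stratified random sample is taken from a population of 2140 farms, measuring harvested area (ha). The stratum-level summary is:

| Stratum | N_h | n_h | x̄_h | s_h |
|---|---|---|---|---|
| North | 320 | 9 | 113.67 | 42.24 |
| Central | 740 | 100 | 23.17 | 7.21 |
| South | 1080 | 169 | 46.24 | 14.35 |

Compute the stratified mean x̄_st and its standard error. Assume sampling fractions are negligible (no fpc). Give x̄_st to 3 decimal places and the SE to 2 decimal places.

x̄_st = Σ W_h x̄_h = (320·113.67 + 740·23.17 + 1080·46.24)/2140 = 48.34551
V̂(x̄_st) = Σ W_h² s_h²/n_h, with W_h = N_h/N and N = 2140:
  stratum North: (320/2140)²·42.24²/9 = 4.4328
  stratum Central: (740/2140)²·7.21²/100 = 0.0621593
  stratum South: (1080/2140)²·14.35²/169 = 0.31034
V̂(x̄_st) = 4.80529
SE(x̄_st) = √4.80529 = 2.1921

x̄_st ≈ 48.346, SE ≈ 2.19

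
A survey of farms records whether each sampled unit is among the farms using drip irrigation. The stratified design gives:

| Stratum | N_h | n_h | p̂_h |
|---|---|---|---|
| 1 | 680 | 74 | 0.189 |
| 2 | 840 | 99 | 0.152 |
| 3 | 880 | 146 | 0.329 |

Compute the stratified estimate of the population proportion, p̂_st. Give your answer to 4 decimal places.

N = 2400; stratum weights W_h = N_h/N.
p̂_st = Σ W_h p̂_h = (680·0.189 + 840·0.152 + 880·0.329)/2400 = 0.22738

p̂_st ≈ 0.2274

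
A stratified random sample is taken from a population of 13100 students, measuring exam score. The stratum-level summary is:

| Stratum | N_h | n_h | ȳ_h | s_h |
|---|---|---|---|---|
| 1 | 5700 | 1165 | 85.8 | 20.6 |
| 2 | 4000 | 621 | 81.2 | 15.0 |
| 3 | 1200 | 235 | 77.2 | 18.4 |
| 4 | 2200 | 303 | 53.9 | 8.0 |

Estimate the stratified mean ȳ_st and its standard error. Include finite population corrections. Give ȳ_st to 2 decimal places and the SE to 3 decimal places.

ȳ_st ≈ 78.25, SE ≈ 0.313

ȳ_st = Σ W_h ȳ_h = (5700·85.8 + 4000·81.2 + 1200·77.2 + 2200·53.9)/13100 = 78.25038
V̂(ȳ_st) = Σ W_h² (1 − n_h/N_h) s_h²/n_h, with W_h = N_h/N and N = 13100:
  stratum 1: (5700/13100)²·(1 − 1165/5700)·20.6²/1165 = 0.0548679
  stratum 2: (4000/13100)²·(1 − 621/4000)·15.0²/621 = 0.0285362
  stratum 3: (1200/13100)²·(1 − 235/1200)·18.4²/235 = 0.00972151
  stratum 4: (2200/13100)²·(1 − 303/2200)·8.0²/303 = 0.00513671
V̂(ȳ_st) = 0.0982623
SE(ȳ_st) = √0.0982623 = 0.313468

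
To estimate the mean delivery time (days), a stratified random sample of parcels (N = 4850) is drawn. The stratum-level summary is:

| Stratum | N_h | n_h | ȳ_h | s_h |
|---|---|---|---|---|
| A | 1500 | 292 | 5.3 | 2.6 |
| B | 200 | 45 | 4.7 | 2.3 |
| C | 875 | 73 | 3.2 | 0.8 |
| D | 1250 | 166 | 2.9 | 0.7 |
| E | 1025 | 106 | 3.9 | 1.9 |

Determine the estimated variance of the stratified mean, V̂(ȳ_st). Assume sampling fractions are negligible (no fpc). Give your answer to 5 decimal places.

V̂(ȳ_st) ≈ 0.00442

V̂(ȳ_st) = Σ W_h² s_h²/n_h, with W_h = N_h/N and N = 4850:
  stratum A: (1500/4850)²·2.6²/292 = 0.00221443
  stratum B: (200/4850)²·2.3²/45 = 0.000199903
  stratum C: (875/4850)²·0.8²/73 = 0.000285358
  stratum D: (1250/4850)²·0.7²/166 = 0.000196076
  stratum E: (1025/4850)²·1.9²/106 = 0.00152113
V̂(ȳ_st) = 0.0044169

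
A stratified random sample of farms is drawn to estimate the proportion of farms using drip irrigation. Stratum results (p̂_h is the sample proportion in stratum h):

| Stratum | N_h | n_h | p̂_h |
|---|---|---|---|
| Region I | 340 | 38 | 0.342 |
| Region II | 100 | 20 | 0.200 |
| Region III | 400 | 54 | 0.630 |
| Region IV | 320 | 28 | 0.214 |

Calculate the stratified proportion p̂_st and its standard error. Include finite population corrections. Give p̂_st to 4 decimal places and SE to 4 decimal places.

N = 1160; stratum weights W_h = N_h/N.
p̂_st = Σ W_h p̂_h = (340·0.342 + 100·0.200 + 400·0.630 + 320·0.214)/1160 = 0.39376
V̂(p̂_st) = Σ W_h² (1 − n_h/N_h) p̂_h(1−p̂_h)/(n_h−1):
  stratum Region I: (340/1160)²·(1 − 38/340)·0.342·0.658/37 = 0.000464109
  stratum Region II: (100/1160)²·(1 − 20/100)·0.200·0.800/19 = 5.00657e-05
  stratum Region III: (400/1160)²·(1 − 54/400)·0.630·0.370/53 = 0.000452362
  stratum Region IV: (320/1160)²·(1 − 28/320)·0.214·0.786/27 = 0.000432603
V̂(p̂_st) = 0.00139914; SE = √V̂ = 0.0374051

p̂_st ≈ 0.3938, SE ≈ 0.0374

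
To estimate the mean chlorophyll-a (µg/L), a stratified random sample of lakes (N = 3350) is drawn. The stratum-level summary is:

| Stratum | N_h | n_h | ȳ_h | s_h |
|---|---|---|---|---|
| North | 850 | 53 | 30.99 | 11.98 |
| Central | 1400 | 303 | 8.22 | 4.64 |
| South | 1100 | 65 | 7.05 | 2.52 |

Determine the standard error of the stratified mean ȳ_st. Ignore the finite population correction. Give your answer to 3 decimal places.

V̂(ȳ_st) = Σ W_h² s_h²/n_h, with W_h = N_h/N and N = 3350:
  stratum North: (850/3350)²·11.98²/53 = 0.174336
  stratum Central: (1400/3350)²·4.64²/303 = 0.0124097
  stratum South: (1100/3350)²·2.52²/65 = 0.0105338
V̂(ȳ_st) = 0.197279
SE(ȳ_st) = √0.197279 = 0.444161

SE(ȳ_st) ≈ 0.444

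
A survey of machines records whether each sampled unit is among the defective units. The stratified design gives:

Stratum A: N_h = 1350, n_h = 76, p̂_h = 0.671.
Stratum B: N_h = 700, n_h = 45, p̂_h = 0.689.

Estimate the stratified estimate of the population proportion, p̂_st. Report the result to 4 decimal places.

p̂_st ≈ 0.6771

N = 2050; stratum weights W_h = N_h/N.
p̂_st = Σ W_h p̂_h = (1350·0.671 + 700·0.689)/2050 = 0.67715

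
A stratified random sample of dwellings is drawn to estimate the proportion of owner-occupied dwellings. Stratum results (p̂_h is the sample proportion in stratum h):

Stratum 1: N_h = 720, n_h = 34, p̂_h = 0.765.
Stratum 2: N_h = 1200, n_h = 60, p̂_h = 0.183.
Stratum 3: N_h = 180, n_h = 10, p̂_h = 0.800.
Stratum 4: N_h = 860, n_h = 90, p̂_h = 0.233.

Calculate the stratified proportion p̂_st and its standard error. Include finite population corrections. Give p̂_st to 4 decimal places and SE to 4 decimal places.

p̂_st ≈ 0.3766, SE ≈ 0.0303

N = 2960; stratum weights W_h = N_h/N.
p̂_st = Σ W_h p̂_h = (720·0.765 + 1200·0.183 + 180·0.800 + 860·0.233)/2960 = 0.37661
V̂(p̂_st) = Σ W_h² (1 − n_h/N_h) p̂_h(1−p̂_h)/(n_h−1):
  stratum 1: (720/2960)²·(1 − 34/720)·0.765·0.235/33 = 0.000307106
  stratum 2: (1200/2960)²·(1 − 60/1200)·0.183·0.817/59 = 0.000395662
  stratum 3: (180/2960)²·(1 − 10/180)·0.800·0.200/9 = 6.20891e-05
  stratum 4: (860/2960)²·(1 − 90/860)·0.233·0.767/89 = 0.000151763
V̂(p̂_st) = 0.00091662; SE = √V̂ = 0.0302757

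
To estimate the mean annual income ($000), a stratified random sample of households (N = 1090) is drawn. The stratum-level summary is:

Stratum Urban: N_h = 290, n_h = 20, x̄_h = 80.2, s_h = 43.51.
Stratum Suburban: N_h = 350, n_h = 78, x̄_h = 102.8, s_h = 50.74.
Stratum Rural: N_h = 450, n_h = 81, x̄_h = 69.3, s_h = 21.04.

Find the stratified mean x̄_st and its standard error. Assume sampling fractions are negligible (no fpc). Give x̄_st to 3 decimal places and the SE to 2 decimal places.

x̄_st = Σ W_h x̄_h = (290·80.2 + 350·102.8 + 450·69.3)/1090 = 82.95688
V̂(x̄_st) = Σ W_h² s_h²/n_h, with W_h = N_h/N and N = 1090:
  stratum Urban: (290/1090)²·43.51²/20 = 6.70025
  stratum Suburban: (350/1090)²·50.74²/78 = 3.40322
  stratum Rural: (450/1090)²·21.04²/81 = 0.931491
V̂(x̄_st) = 11.035
SE(x̄_st) = √11.035 = 3.32189

x̄_st ≈ 82.957, SE ≈ 3.32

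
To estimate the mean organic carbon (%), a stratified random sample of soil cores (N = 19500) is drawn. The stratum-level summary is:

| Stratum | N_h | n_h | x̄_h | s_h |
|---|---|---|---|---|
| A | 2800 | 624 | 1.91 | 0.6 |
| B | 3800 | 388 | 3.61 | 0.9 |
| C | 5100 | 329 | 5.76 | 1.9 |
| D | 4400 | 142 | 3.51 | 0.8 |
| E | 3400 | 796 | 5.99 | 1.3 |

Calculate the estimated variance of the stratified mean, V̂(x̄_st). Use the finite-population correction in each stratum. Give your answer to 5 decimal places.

V̂(x̄_st) ≈ 0.00105

V̂(x̄_st) = Σ W_h² (1 − n_h/N_h) s_h²/n_h, with W_h = N_h/N and N = 19500:
  stratum A: (2800/19500)²·(1 − 624/2800)·0.6²/624 = 9.24412e-06
  stratum B: (3800/19500)²·(1 − 388/3800)·0.9²/388 = 7.11831e-05
  stratum C: (5100/19500)²·(1 − 329/5100)·1.9²/329 = 0.000702137
  stratum D: (4400/19500)²·(1 − 142/4400)·0.8²/142 = 0.000222065
  stratum E: (3400/19500)²·(1 − 796/3400)·1.3²/796 = 4.94338e-05
V̂(x̄_st) = 0.00105406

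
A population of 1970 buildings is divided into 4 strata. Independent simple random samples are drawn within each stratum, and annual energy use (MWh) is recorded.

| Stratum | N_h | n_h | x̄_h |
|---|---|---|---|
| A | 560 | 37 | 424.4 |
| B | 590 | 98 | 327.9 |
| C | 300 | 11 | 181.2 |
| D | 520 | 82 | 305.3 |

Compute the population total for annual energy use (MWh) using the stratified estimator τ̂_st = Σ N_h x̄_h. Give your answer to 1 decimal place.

τ̂_st ≈ 644241.0

τ̂_st = Σ N_h x̄_h = 560·424.4 + 590·327.9 + 300·181.2 + 520·305.3 = 644241.0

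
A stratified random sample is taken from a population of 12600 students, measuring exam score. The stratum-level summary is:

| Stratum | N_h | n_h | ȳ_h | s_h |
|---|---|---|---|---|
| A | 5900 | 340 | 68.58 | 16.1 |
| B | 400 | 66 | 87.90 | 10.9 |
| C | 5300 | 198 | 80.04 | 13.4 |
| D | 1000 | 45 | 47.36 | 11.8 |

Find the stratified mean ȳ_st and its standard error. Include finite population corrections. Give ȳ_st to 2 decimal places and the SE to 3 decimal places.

ȳ_st = Σ W_h ȳ_h = (5900·68.58 + 400·87.90 + 5300·80.04 + 1000·47.36)/12600 = 72.32968
V̂(ȳ_st) = Σ W_h² (1 − n_h/N_h) s_h²/n_h, with W_h = N_h/N and N = 12600:
  stratum A: (5900/12600)²·(1 − 340/5900)·16.1²/340 = 0.157528
  stratum B: (400/12600)²·(1 − 66/400)·10.9²/66 = 0.00151487
  stratum C: (5300/12600)²·(1 − 198/5300)·13.4²/198 = 0.154461
  stratum D: (1000/12600)²·(1 − 45/1000)·11.8²/45 = 0.0186129
V̂(ȳ_st) = 0.332117
SE(ȳ_st) = √0.332117 = 0.576296

ȳ_st ≈ 72.33, SE ≈ 0.576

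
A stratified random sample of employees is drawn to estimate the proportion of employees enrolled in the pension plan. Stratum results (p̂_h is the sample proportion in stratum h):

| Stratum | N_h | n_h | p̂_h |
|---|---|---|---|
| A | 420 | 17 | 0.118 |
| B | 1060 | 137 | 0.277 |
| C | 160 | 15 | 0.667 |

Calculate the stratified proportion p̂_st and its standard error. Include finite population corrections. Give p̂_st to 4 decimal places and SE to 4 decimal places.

p̂_st ≈ 0.2743, SE ≈ 0.0329

N = 1640; stratum weights W_h = N_h/N.
p̂_st = Σ W_h p̂_h = (420·0.118 + 1060·0.277 + 160·0.667)/1640 = 0.27433
V̂(p̂_st) = Σ W_h² (1 − n_h/N_h) p̂_h(1−p̂_h)/(n_h−1):
  stratum A: (420/1640)²·(1 − 17/420)·0.118·0.882/16 = 0.000409352
  stratum B: (1060/1640)²·(1 − 137/1060)·0.277·0.723/136 = 0.000535672
  stratum C: (160/1640)²·(1 − 15/160)·0.667·0.333/14 = 0.000136849
V̂(p̂_st) = 0.00108187; SE = √V̂ = 0.0328918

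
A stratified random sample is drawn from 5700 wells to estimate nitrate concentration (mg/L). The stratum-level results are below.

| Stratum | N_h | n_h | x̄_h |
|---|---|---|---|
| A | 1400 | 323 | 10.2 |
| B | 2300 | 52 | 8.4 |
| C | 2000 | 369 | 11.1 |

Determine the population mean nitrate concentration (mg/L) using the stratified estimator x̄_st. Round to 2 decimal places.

N = Σ N_h = 5700. Stratum weights W_h = N_h/N.
x̄_st = (1400·10.2 + 2300·8.4 + 2000·11.1) / 5700 = 9.7895

x̄_st ≈ 9.79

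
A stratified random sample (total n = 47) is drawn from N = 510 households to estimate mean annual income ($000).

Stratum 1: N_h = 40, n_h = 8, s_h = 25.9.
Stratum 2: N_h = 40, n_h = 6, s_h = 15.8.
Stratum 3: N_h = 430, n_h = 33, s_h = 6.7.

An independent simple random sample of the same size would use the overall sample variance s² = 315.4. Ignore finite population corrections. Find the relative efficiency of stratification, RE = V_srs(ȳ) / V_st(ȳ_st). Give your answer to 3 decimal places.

V̂(ȳ_st) = Σ W_h² s_h²/n_h, with W_h = N_h/N and N = 510:
  stratum 1: (40/510)²·25.9²/8 = 0.515809
  stratum 2: (40/510)²·15.8²/6 = 0.255943
  stratum 3: (430/510)²·6.7²/33 = 0.967013
V_st = 1.73876
V_srs = s²/n = 315.4/47 = 6.71064
Relative efficiency = V_srs / V_st = 6.71064/1.73876 = 3.8594

RE ≈ 3.859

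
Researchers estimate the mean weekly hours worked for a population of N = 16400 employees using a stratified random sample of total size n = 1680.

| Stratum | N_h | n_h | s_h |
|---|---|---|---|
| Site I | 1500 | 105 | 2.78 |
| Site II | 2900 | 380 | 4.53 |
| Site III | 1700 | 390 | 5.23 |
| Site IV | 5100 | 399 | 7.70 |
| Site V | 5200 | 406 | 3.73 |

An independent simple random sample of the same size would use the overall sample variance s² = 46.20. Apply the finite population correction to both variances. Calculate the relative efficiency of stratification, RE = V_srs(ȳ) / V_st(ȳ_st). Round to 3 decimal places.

V̂(ȳ_st) = Σ W_h² (1 − n_h/N_h) s_h²/n_h, with W_h = N_h/N and N = 16400:
  stratum Site I: (1500/16400)²·(1 − 105/1500)·2.78²/105 = 0.000572635
  stratum Site II: (2900/16400)²·(1 − 380/2900)·4.53²/380 = 0.00146732
  stratum Site III: (1700/16400)²·(1 − 390/1700)·5.23²/390 = 0.000580726
  stratum Site IV: (5100/16400)²·(1 − 399/5100)·7.70²/399 = 0.0132459
  stratum Site V: (5200/16400)²·(1 − 406/5200)·3.73²/406 = 0.00317618
V_st = 0.0190428
V_srs = (1 − 1680/16400)·46.20/1680 = 0.0246829
Relative efficiency = V_srs / V_st = 0.0246829/0.0190428 = 1.2962

RE ≈ 1.296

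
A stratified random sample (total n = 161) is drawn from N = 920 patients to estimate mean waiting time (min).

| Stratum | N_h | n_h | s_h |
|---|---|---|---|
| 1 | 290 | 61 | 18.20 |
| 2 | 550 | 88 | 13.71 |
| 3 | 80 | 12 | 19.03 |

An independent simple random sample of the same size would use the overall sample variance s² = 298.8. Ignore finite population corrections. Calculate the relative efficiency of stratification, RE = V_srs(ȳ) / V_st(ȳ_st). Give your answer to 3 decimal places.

RE ≈ 1.212

V̂(ȳ_st) = Σ W_h² s_h²/n_h, with W_h = N_h/N and N = 920:
  stratum 1: (290/920)²·18.20²/61 = 0.539552
  stratum 2: (550/920)²·13.71²/88 = 0.763382
  stratum 3: (80/920)²·19.03²/12 = 0.228192
V_st = 1.53113
V_srs = s²/n = 298.8/161 = 1.8559
Relative efficiency = V_srs / V_st = 1.8559/1.53113 = 1.2121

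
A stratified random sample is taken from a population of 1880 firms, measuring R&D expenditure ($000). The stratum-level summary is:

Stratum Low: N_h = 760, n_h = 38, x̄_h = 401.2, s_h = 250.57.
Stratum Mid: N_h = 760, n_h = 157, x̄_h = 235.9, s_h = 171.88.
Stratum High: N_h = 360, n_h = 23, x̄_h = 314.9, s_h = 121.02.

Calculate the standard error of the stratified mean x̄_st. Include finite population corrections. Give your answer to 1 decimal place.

V̂(x̄_st) = Σ W_h² (1 − n_h/N_h) s_h²/n_h, with W_h = N_h/N and N = 1880:
  stratum Low: (760/1880)²·(1 − 38/760)·250.57²/38 = 256.513
  stratum Mid: (760/1880)²·(1 − 157/760)·171.88²/157 = 24.3987
  stratum High: (360/1880)²·(1 − 23/360)·121.02²/23 = 21.8576
V̂(x̄_st) = 302.769
SE(x̄_st) = √302.769 = 17.4003

SE(x̄_st) ≈ 17.4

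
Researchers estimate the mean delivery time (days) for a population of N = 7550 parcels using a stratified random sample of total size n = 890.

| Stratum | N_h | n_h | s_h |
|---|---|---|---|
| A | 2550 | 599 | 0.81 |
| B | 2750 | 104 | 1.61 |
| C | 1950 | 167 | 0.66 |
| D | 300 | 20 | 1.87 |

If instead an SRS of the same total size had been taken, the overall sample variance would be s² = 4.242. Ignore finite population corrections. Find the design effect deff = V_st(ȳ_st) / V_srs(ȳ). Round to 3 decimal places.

deff ≈ 0.814

V̂(ȳ_st) = Σ W_h² s_h²/n_h, with W_h = N_h/N and N = 7550:
  stratum A: (2550/7550)²·0.81²/599 = 0.000124948
  stratum B: (2750/7550)²·1.61²/104 = 0.00330666
  stratum C: (1950/7550)²·0.66²/167 = 0.000173999
  stratum D: (300/7550)²·1.87²/20 = 0.000276059
V_st = 0.00388167
V_srs = s²/n = 4.242/890 = 0.00476629
deff = V_st / V_srs = 0.00388167/0.00476629 = 0.8144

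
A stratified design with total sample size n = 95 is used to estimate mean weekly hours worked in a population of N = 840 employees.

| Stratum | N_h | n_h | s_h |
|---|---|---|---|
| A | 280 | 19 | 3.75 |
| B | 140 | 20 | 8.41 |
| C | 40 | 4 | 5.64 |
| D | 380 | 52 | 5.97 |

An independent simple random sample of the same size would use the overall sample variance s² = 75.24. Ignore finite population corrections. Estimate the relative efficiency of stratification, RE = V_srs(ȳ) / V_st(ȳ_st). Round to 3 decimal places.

RE ≈ 2.338

V̂(ȳ_st) = Σ W_h² s_h²/n_h, with W_h = N_h/N and N = 840:
  stratum A: (280/840)²·3.75²/19 = 0.0822368
  stratum B: (140/840)²·8.41²/20 = 0.0982335
  stratum C: (40/840)²·5.64²/4 = 0.0180327
  stratum D: (380/840)²·5.97²/52 = 0.140266
V_st = 0.338769
V_srs = s²/n = 75.24/95 = 0.792
Relative efficiency = V_srs / V_st = 0.792/0.338769 = 2.3379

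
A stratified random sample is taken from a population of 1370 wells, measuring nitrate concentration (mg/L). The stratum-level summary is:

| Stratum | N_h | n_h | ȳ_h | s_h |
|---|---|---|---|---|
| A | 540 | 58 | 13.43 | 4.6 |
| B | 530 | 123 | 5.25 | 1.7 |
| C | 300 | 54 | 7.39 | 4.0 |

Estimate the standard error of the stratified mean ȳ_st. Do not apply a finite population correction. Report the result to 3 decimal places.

SE(ȳ_st) ≈ 0.273

V̂(ȳ_st) = Σ W_h² s_h²/n_h, with W_h = N_h/N and N = 1370:
  stratum A: (540/1370)²·4.6²/58 = 0.0566805
  stratum B: (530/1370)²·1.7²/123 = 0.00351644
  stratum C: (300/1370)²·4.0²/54 = 0.0142078
V̂(ȳ_st) = 0.0744048
SE(ȳ_st) = √0.0744048 = 0.272772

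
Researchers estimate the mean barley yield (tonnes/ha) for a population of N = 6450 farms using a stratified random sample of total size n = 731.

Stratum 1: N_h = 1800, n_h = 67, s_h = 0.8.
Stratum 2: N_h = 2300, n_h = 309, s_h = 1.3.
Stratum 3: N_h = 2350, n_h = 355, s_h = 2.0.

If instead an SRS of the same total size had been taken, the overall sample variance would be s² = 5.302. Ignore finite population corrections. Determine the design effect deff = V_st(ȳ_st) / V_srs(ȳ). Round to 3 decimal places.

V̂(ȳ_st) = Σ W_h² s_h²/n_h, with W_h = N_h/N and N = 6450:
  stratum 1: (1800/6450)²·0.8²/67 = 0.000743928
  stratum 2: (2300/6450)²·1.3²/309 = 0.000695448
  stratum 3: (2350/6450)²·2.0²/355 = 0.00149571
V_st = 0.00293509
V_srs = s²/n = 5.302/731 = 0.00725308
deff = V_st / V_srs = 0.00293509/0.00725308 = 0.4047

deff ≈ 0.405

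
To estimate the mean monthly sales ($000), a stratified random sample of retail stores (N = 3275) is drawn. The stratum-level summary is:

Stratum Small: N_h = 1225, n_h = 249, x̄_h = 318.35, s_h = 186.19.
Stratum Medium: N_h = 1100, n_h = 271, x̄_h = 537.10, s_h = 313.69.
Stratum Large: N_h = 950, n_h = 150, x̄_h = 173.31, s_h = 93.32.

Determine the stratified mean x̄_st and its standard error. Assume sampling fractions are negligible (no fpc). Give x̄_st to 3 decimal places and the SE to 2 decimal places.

x̄_st ≈ 349.751, SE ≈ 8.08

x̄_st = Σ W_h x̄_h = (1225·318.35 + 1100·537.10 + 950·173.31)/3275 = 349.75061
V̂(x̄_st) = Σ W_h² s_h²/n_h, with W_h = N_h/N and N = 3275:
  stratum Small: (1225/3275)²·186.19²/249 = 19.4788
  stratum Medium: (1100/3275)²·313.69²/271 = 40.9633
  stratum Large: (950/3275)²·93.32²/150 = 4.88521
V̂(x̄_st) = 65.3273
SE(x̄_st) = √65.3273 = 8.08253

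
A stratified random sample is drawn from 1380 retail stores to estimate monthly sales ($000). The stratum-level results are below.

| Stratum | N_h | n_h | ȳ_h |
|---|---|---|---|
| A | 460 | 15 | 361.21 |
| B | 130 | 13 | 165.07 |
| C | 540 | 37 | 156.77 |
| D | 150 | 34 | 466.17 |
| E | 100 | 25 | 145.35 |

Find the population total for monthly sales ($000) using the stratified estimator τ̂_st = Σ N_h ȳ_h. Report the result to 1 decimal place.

τ̂_st ≈ 356732.0

τ̂_st = Σ N_h ȳ_h = 460·361.21 + 130·165.07 + 540·156.77 + 150·466.17 + 100·145.35 = 356732.0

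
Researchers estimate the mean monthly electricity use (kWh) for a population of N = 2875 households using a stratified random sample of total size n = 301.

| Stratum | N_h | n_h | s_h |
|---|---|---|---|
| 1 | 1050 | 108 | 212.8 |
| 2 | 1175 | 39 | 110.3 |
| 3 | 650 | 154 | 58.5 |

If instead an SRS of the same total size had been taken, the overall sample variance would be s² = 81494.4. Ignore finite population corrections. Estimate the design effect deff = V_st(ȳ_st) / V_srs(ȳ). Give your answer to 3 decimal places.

V̂(ȳ_st) = Σ W_h² s_h²/n_h, with W_h = N_h/N and N = 2875:
  stratum 1: (1050/2875)²·212.8²/108 = 55.9271
  stratum 2: (1175/2875)²·110.3²/39 = 52.1058
  stratum 3: (650/2875)²·58.5²/154 = 1.13591
V_st = 109.169
V_srs = s²/n = 81494.4/301 = 270.746
deff = V_st / V_srs = 109.169/270.746 = 0.4032

deff ≈ 0.403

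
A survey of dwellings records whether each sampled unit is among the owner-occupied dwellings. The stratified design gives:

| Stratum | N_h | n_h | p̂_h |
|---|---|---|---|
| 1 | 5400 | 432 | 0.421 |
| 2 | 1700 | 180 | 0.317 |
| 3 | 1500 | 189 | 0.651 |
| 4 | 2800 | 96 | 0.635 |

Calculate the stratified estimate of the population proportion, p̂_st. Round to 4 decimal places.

N = 11400; stratum weights W_h = N_h/N.
p̂_st = Σ W_h p̂_h = (5400·0.421 + 1700·0.317 + 1500·0.651 + 2800·0.635)/11400 = 0.48832

p̂_st ≈ 0.4883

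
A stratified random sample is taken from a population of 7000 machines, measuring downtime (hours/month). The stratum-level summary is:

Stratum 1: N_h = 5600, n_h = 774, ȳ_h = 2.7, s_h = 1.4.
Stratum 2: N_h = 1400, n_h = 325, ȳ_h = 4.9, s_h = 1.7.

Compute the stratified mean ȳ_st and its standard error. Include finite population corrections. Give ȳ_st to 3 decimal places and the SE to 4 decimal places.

ȳ_st ≈ 3.140, SE ≈ 0.0409

ȳ_st = Σ W_h ȳ_h = (5600·2.7 + 1400·4.9)/7000 = 3.14000
V̂(ȳ_st) = Σ W_h² (1 − n_h/N_h) s_h²/n_h, with W_h = N_h/N and N = 7000:
  stratum 1: (5600/7000)²·(1 − 774/5600)·1.4²/774 = 0.00139667
  stratum 2: (1400/7000)²·(1 − 325/1400)·1.7²/325 = 0.000273121
V̂(ȳ_st) = 0.00166979
SE(ȳ_st) = √0.00166979 = 0.0408631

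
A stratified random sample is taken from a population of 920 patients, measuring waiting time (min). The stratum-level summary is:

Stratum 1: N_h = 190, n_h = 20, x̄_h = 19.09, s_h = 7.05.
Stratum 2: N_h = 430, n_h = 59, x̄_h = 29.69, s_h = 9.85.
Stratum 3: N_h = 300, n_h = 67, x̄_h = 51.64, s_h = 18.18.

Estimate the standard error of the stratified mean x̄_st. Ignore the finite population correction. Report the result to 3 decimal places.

SE(x̄_st) ≈ 0.995

V̂(x̄_st) = Σ W_h² s_h²/n_h, with W_h = N_h/N and N = 920:
  stratum 1: (190/920)²·7.05²/20 = 0.105994
  stratum 2: (430/920)²·9.85²/59 = 0.359238
  stratum 3: (300/920)²·18.18²/67 = 0.524541
V̂(x̄_st) = 0.989773
SE(x̄_st) = √0.989773 = 0.994873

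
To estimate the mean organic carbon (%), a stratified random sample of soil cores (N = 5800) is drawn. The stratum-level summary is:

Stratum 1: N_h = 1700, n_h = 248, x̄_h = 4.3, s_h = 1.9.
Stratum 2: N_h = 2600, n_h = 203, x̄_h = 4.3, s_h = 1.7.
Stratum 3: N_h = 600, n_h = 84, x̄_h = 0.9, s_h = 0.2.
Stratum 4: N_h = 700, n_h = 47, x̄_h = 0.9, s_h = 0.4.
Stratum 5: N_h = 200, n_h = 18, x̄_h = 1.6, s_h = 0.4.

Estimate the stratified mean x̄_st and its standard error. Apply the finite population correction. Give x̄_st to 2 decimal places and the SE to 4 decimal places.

x̄_st = Σ W_h x̄_h = (1700·4.3 + 2600·4.3 + 600·0.9 + 700·0.9 + 200·1.6)/5800 = 3.44483
V̂(x̄_st) = Σ W_h² (1 − n_h/N_h) s_h²/n_h, with W_h = N_h/N and N = 5800:
  stratum 1: (1700/5800)²·(1 − 248/1700)·1.9²/248 = 0.00106811
  stratum 2: (2600/5800)²·(1 − 203/2600)·1.7²/203 = 0.00263747
  stratum 3: (600/5800)²·(1 − 84/600)·0.2²/84 = 4.38254e-06
  stratum 4: (700/5800)²·(1 − 47/700)·0.4²/47 = 4.6257e-05
  stratum 5: (200/5800)²·(1 − 18/200)·0.4²/18 = 9.61818e-06
V̂(x̄_st) = 0.00376583
SE(x̄_st) = √0.00376583 = 0.0613664

x̄_st ≈ 3.44, SE ≈ 0.0614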